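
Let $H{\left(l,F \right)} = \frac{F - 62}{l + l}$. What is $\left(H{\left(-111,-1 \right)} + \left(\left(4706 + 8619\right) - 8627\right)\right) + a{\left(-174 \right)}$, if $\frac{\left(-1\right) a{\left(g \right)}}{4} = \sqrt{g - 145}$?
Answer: $\frac{347673}{74} - 4 i \sqrt{319} \approx 4698.3 - 71.442 i$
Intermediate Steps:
$a{\left(g \right)} = - 4 \sqrt{-145 + g}$ ($a{\left(g \right)} = - 4 \sqrt{g - 145} = - 4 \sqrt{-145 + g}$)
$H{\left(l,F \right)} = \frac{-62 + F}{2 l}$
$\left(H{\left(-111,-1 \right)} + \left(\left(4706 + 8619\right) - 8627\right)\right) + a{\left(-174 \right)} = \left(\frac{-62 - 1}{2 \left(-111\right)} + \left(\left(4706 + 8619\right) - 8627\right)\right) - 4 \sqrt{-145 - 174} = \left(\frac{1}{2} \left(- \frac{1}{111}\right) \left(-63\right) + \left(13325 - 8627\right)\right) - 4 \sqrt{-319} = \left(\frac{21}{74} + 4698\right) - 4 i \sqrt{319} = \frac{347673}{74} - 4 i \sqrt{319}$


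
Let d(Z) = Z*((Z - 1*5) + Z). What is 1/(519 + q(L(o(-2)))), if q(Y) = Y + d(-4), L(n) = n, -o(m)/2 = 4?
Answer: 1/563 ≈ 0.0017762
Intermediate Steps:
d(Z) = Z*(-5 + 2*Z) (d(Z) = Z*((Z - 5) + Z) = Z*((-5 + Z) + Z) = Z*(-5 + 2*Z))
o(m) = -8 (o(m) = -2*4 = -8)
q(Y) = 52 + Y (q(Y) = Y - 4*(-5 + 2*(-4)) = Y - 4*(-5 - 8) = Y - 4*(-13) = Y + 52 = 52 + Y)
1/(519 + q(L(o(-2)))) = 1/(519 + (52 - 8)) = 1/(519 + 44) = 1/563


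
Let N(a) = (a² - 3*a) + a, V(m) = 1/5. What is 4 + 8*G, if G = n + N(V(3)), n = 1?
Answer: 228/25 ≈ 9.1200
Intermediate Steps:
V(m) = ⅕
N(a) = a² - 2*a
G = 16/25 (G = 1 + (-2 + ⅕)/5 = 1 + (⅕)*(-9/5) = 1 - 9/25 = 16/25 ≈ 0.64000)
4 + 8*G = 4 + 8*(16/25) = 4 + 128/25 = 228/25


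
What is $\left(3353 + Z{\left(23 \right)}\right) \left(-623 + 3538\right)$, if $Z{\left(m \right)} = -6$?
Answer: $9756505$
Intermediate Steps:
$\left(3353 + Z{\left(23 \right)}\right) \left(-623 + 3538\right) = \left(3353 - 6\right) \left(-623 + 3538\right) = 3347 \cdot 2915 = 9756505$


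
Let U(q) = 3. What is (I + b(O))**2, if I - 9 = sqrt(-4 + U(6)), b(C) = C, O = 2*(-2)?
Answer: (5 + I)**2 ≈ 24.0 + 10.0*I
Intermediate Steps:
O = -4
I = 9 + I (I = 9 + sqrt(-4 + 3) = 9 + sqrt(-1) = 9 + I ≈ 9.0 + 1.0*I)
(I + b(O))**2 = ((9 + I) - 4)**2 = (5 + I)**2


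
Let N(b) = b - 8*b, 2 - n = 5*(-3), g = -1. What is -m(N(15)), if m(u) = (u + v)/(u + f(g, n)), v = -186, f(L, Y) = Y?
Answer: -291/88 ≈ -3.3068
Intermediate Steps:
n = 17 (n = 2 - 5*(-3) = 2 - 1*(-15) = 2 + 15 = 17)
N(b) = -7*b
m(u) = (-186 + u)/(17 + u) (m(u) = (u - 186)/(u + 17) = (-186 + u)/(17 + u))
-m(N(15)) = -(-186 - 7*15)/(17 - 7*15) = -(-186 - 105)/(17 - 105) = -(-291)/(-88) = -(-1)*(-291)/88 = -1*291/88 = -291/88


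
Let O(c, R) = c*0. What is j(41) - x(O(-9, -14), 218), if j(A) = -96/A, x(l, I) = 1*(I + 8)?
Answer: -9362/41 ≈ -228.34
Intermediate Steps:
O(c, R) = 0
x(l, I) = 8 + I (x(l, I) = 1*(8 + I) = 8 + I)
j(41) - x(O(-9, -14), 218) = -96/41 - (8 + 218) = -96*1/41 - 1*226 = -96/41 - 226 = -9362/41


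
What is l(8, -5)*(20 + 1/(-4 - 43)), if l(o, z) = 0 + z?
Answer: -4695/47 ≈ -99.894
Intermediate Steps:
l(o, z) = z
l(8, -5)*(20 + 1/(-4 - 43)) = -5*(20 + 1/(-4 - 43)) = -5*(20 + 1/(-47)) = -5*(20 - 1/47) = -5*939/47 = -4695/47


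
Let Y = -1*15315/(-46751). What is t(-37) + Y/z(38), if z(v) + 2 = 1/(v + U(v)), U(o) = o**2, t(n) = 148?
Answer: 20478738694/138523213 ≈ 147.84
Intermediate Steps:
z(v) = -2 + 1/(v + v**2)
Y = 15315/46751 (Y = -15315*(-1/46751) = 15315/46751 ≈ 0.32759)
t(-37) + Y/z(38) = 148 + 15315/(46751*(((1 - 2*38 - 2*38**2)/(38*(1 + 38))))) = 148 + 15315/(46751*(((1/38)*(1 - 76 - 2*1444)/39))) = 148 + 15315/(46751*(((1/38)*(1/39)*(1 - 76 - 2888)))) = 148 + 15315/(46751*(((1/38)*(1/39)*(-2963)))) = 148 + 15315/(46751*(-2963/1482)) = 148 + (15315/46751)*(-1482/2963) = 148 - 22696830/138523213 = 20478738694/138523213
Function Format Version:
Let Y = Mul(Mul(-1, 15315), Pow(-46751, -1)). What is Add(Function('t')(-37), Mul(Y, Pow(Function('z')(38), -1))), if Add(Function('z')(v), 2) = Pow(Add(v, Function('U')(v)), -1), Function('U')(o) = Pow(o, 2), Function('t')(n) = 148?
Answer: Rational(20478738694, 138523213) ≈ 147.84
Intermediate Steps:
Function('z')(v) = Add(-2, Pow(Add(v, Pow(v, 2)), -1))
Y = Rational(15315, 46751) (Y = Mul(-15315, Rational(-1, 46751)) = Rational(15315, 46751) ≈ 0.32759)
Add(Function('t')(-37), Mul(Y, Pow(Function('z')(38), -1))) = Add(148, Mul(Rational(15315, 46751), Pow(Mul(Pow(38, -1), Pow(Add(1, 38), -1), Add(1, Mul(-2, 38), Mul(-2, Pow(38, 2)))), -1))) = Add(148, Mul(Rational(15315, 46751), Pow(Mul(Rational(1, 38), Pow(39, -1), Add(1, -76, Mul(-2, 1444))), -1))) = Add(148, Mul(Rational(15315, 46751), Pow(Mul(Rational(1, 38), Rational(1, 39), Add(1, -76, -2888)), -1))) = Add(148, Mul(Rational(15315, 46751), Pow(Mul(Rational(1, 38), Rational(1, 39), -2963), -1))) = Add(148, Mul(Rational(15315, 46751), Pow(Rational(-2963, 1482), -1))) = Add(148, Mul(Rational(15315, 46751), Rational(-1482, 2963))) = Add(148, Rational(-22696830, 138523213)) = Rational(20478738694, 138523213)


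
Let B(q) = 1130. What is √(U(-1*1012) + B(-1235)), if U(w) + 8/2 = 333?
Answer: √1459 ≈ 38.197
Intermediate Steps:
U(w) = 329 (U(w) = -4 + 333 = 329)
√(U(-1*1012) + B(-1235)) = √(329 + 1130) = √1459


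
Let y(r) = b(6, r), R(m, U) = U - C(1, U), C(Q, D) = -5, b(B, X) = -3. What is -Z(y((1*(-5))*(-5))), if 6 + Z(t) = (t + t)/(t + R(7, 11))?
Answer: 84/13 ≈ 6.4615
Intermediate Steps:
R(m, U) = 5 + U (R(m, U) = U - 1*(-5) = U + 5 = 5 + U)
y(r) = -3
Z(t) = -6 + 2*t/(16 + t) (Z(t) = -6 + (t + t)/(t + (5 + 11)) = -6 + (2*t)/(t + 16) = -6 + (2*t)/(16 + t) = -6 + 2*t/(16 + t))
-Z(y((1*(-5))*(-5))) = -4*(-24 - 1*(-3))/(16 - 3) = -4*(-24 + 3)/13 = -4*(-21)/13 = -1*(-84/13) = 84/13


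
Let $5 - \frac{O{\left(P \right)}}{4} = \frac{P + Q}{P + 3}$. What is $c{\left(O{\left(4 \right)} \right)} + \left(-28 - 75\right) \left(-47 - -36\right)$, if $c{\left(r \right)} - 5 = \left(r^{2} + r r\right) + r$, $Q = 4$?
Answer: $\frac{79846}{49} \approx 1629.5$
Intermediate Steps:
$O{\left(P \right)} = 20 - \frac{4 \left(4 + P\right)}{3 + P}$ ($O{\left(P \right)} = 20 - 4 \frac{P + 4}{P + 3} = 20 - 4 \frac{4 + P}{3 + P} = 20 - \frac{4 \left(4 + P\right)}{3 + P}$)
$c{\left(r \right)} = 5 + r + 2 r^{2}$ ($c{\left(r \right)} = 5 + \left(\left(r^{2} + r r\right) + r\right) = 5 + \left(\left(r^{2} + r^{2}\right) + r\right) = 5 + \left(2 r^{2} + r\right) = 5 + \left(r + 2 r^{2}\right) = 5 + r + 2 r^{2}$)
$c{\left(O{\left(4 \right)} \right)} + \left(-28 - 75\right) \left(-47 - -36\right) = \left(5 + \frac{4 \left(11 + 4 \cdot 4\right)}{3 + 4} + 2 \left(\frac{4 \left(11 + 4 \cdot 4\right)}{3 + 4}\right)^{2}\right) + \left(-28 - 75\right) \left(-47 - -36\right) = \left(5 + \frac{4 \left(11 + 16\right)}{7} + 2 \left(\frac{4 \left(11 + 16\right)}{7}\right)^{2}\right) + \left(-28 - 75\right) \left(-47 + 36\right) = \left(5 + 4 \cdot \frac{1}{7} \cdot 27 + 2 \left(4 \cdot \frac{1}{7} \cdot 27\right)^{2}\right) - -1133 = \left(5 + \frac{108}{7} + 2 \left(\frac{108}{7}\right)^{2}\right) + 1133 = \left(5 + \frac{108}{7} + 2 \cdot \frac{11664}{49}\right) + 1133 = \left(5 + \frac{108}{7} + \frac{23328}{49}\right) + 1133 = \frac{24329}{49} + 1133 = \frac{79846}{49}$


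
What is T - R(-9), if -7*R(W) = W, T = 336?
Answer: 2343/7 ≈ 334.71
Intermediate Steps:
R(W) = -W/7
T - R(-9) = 336 - (-1)*(-9)/7 = 336 - 1*9/7 = 336 - 9/7 = 2343/7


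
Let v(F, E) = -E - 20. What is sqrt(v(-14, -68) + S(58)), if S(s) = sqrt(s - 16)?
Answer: sqrt(48 + sqrt(42)) ≈ 7.3811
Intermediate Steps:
S(s) = sqrt(-16 + s)
v(F, E) = -20 - E
sqrt(v(-14, -68) + S(58)) = sqrt((-20 - 1*(-68)) + sqrt(-16 + 58)) = sqrt((-20 + 68) + sqrt(42)) = sqrt(48 + sqrt(42))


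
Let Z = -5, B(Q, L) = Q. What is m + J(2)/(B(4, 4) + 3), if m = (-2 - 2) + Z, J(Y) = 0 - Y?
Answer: -65/7 ≈ -9.2857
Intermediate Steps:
J(Y) = -Y
m = -9 (m = (-2 - 2) - 5 = -4 - 5 = -9)
m + J(2)/(B(4, 4) + 3) = -9 + (-1*2)/(4 + 3) = -9 - 2/7 = -65/7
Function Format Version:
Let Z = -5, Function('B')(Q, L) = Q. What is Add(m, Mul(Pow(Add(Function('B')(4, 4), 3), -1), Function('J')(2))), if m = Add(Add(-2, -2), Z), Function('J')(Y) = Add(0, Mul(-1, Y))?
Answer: Rational(-65, 7) ≈ -9.2857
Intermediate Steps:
Function('J')(Y) = Mul(-1, Y)
m = -9 (m = Add(Add(-2, -2), -5) = Add(-4, -5) = -9)
Add(m, Mul(Pow(Add(Function('B')(4, 4), 3), -1), Function('J')(2))) = Add(-9, Mul(Pow(Add(4, 3), -1), Mul(-1, 2))) = Add(-9, Mul(Pow(7, -1), -2)) = Add(-9, Mul(Rational(1, 7), -2)) = Add(-9, Rational(-2, 7)) = Rational(-65, 7)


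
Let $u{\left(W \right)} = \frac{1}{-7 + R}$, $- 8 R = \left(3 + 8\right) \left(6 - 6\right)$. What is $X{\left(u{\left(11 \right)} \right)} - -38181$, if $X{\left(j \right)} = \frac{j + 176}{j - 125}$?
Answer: $\frac{33445325}{876} \approx 38180.0$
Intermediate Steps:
$R = 0$ ($R = - \frac{\left(3 + 8\right) \left(6 - 6\right)}{8} = - \frac{11 \cdot 0}{8} = \left(- \frac{1}{8}\right) 0 = 0$)
$u{\left(W \right)} = - \frac{1}{7}$ ($u{\left(W \right)} = \frac{1}{-7 + 0} = \frac{1}{-7} = - \frac{1}{7}$)
$X{\left(j \right)} = \frac{176 + j}{-125 + j}$
$X{\left(u{\left(11 \right)} \right)} - -38181 = \frac{176 - \frac{1}{7}}{-125 - \frac{1}{7}} - -38181 = \frac{1}{- \frac{876}{7}} \cdot \frac{1231}{7} + 38181 = \left(- \frac{7}{876}\right) \frac{1231}{7} + 38181 = - \frac{1231}{876} + 38181 = \frac{33445325}{876}$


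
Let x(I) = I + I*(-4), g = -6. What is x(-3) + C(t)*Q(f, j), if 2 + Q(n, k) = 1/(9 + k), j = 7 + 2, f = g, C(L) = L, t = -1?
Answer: 197/18 ≈ 10.944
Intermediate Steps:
x(I) = -3*I (x(I) = I - 4*I = -3*I)
f = -6
j = 9
Q(n, k) = -2 + 1/(9 + k)
x(-3) + C(t)*Q(f, j) = -3*(-3) - (-17 - 2*9)/(9 + 9) = 9 - (-17 - 18)/18 = 9 - (-35)/18 = 9 - 1*(-35/18) = 9 + 35/18 = 197/18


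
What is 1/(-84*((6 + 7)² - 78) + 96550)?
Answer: 1/88906 ≈ 1.1248e-5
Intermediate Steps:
1/(-84*((6 + 7)² - 78) + 96550) = 1/(-84*(13² - 78) + 96550) = 1/(-84*(169 - 78) + 96550) = 1/(-84*91 + 96550) = 1/(-7644 + 96550) = 1/88906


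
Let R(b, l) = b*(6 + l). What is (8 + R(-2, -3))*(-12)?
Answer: -24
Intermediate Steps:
(8 + R(-2, -3))*(-12) = (8 - 2*(6 - 3))*(-12) = (8 - 2*3)*(-12) = (8 - 6)*(-12) = 2*(-12) = -24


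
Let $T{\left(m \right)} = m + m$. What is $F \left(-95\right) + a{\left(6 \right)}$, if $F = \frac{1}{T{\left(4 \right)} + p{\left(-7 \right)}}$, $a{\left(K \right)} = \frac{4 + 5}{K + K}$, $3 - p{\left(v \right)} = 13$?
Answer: $\frac{193}{4} \approx 48.25$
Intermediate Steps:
$T{\left(m \right)} = 2 m$
$p{\left(v \right)} = -10$ ($p{\left(v \right)} = 3 - 13 = -10$)
$a{\left(K \right)} = \frac{9}{2 K}$
$F = - \frac{1}{2}$ ($F = \frac{1}{2 \cdot 4 - 10} = \frac{1}{8 - 10} = \frac{1}{-2} = - \frac{1}{2} \approx -0.5$)
$F \left(-95\right) + a{\left(6 \right)} = \left(- \frac{1}{2}\right) \left(-95\right) + \frac{9}{2 \cdot 6} = \frac{95}{2} + \frac{9}{2} \cdot \frac{1}{6} = \frac{95}{2} + \frac{3}{4} = \frac{193}{4}$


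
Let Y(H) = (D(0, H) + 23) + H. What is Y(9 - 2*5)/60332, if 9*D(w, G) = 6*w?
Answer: 11/30166 ≈ 0.00036465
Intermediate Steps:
D(w, G) = 2*w/3 (D(w, G) = (6*w)/9 = 2*w/3)
Y(H) = 23 + H (Y(H) = ((⅔)*0 + 23) + H = (0 + 23) + H = 23 + H)
Y(9 - 2*5)/60332 = (23 + (9 - 2*5))/60332 = (23 + (9 - 10))*(1/60332) = (23 - 1)*(1/60332) = 22*(1/60332) = 11/30166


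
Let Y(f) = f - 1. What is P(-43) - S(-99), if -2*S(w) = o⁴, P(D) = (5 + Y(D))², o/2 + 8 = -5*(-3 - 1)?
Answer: 167409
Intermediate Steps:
o = 24 (o = -16 + 2*(-5*(-3 - 1)) = -16 + 2*(-5*(-4)) = -16 + 2*20 = -16 + 40 = 24)
Y(f) = -1 + f
P(D) = (4 + D)² (P(D) = (5 + (-1 + D))² = (4 + D)²)
S(w) = -165888 (S(w) = -½*24⁴ = -½*331776 = -165888)
P(-43) - S(-99) = (4 - 43)² - 1*(-165888) = (-39)² + 165888 = 1521 + 165888 = 167409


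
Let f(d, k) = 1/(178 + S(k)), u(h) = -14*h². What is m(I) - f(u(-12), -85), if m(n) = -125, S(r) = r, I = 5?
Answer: -11626/93 ≈ -125.01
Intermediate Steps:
f(d, k) = 1/(178 + k)
m(I) - f(u(-12), -85) = -125 - 1/(178 - 85) = -125 - 1/93 = -11626/93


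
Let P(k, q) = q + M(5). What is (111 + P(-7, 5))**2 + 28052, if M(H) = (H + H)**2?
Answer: 74708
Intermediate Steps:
M(H) = 4*H**2 (M(H) = (2*H)**2 = 4*H**2)
P(k, q) = 100 + q (P(k, q) = q + 4*5**2 = q + 4*25 = q + 100 = 100 + q)
(111 + P(-7, 5))**2 + 28052 = (111 + (100 + 5))**2 + 28052 = (111 + 105)**2 + 28052 = 216**2 + 28052 = 46656 + 28052 = 74708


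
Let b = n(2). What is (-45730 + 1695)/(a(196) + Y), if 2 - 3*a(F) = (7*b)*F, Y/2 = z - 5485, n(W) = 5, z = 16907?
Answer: -44035/20558 ≈ -2.1420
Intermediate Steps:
b = 5
Y = 22844 (Y = 2*(16907 - 5485) = 2*11422 = 22844)
a(F) = ⅔ - 35*F/3 (a(F) = ⅔ - 7*5*F/3 = ⅔ - 35*F/3)
(-45730 + 1695)/(a(196) + Y) = (-45730 + 1695)/((⅔ - 35/3*196) + 22844) = -44035/((⅔ - 6860/3) + 22844) = -44035/(-2286 + 22844) = -44035/20558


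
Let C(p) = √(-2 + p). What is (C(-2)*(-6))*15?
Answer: -180*I ≈ -180.0*I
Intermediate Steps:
(C(-2)*(-6))*15 = (√(-2 - 2)*(-6))*15 = (√(-4)*(-6))*15 = ((2*I)*(-6))*15 = -12*I*15 = -180*I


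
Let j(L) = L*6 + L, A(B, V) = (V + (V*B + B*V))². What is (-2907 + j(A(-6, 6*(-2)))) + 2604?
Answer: 121665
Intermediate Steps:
A(B, V) = (V + 2*B*V)² (A(B, V) = (V + (B*V + B*V))² = (V + 2*B*V)²)
j(L) = 7*L (j(L) = 6*L + L = 7*L)
(-2907 + j(A(-6, 6*(-2)))) + 2604 = (-2907 + 7*((6*(-2))²*(1 + 2*(-6))²)) + 2604 = (-2907 + 7*((-12)²*(1 - 12)²)) + 2604 = (-2907 + 7*(144*(-11)²)) + 2604 = (-2907 + 7*(144*121)) + 2604 = (-2907 + 7*17424) + 2604 = (-2907 + 121968) + 2604 = 119061 + 2604 = 121665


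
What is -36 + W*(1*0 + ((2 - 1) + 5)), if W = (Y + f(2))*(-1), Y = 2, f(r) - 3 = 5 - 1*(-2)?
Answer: -108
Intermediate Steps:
f(r) = 10 (f(r) = 3 + (5 - 1*(-2)) = 3 + (5 + 2) = 3 + 7 = 10)
W = -12 (W = (2 + 10)*(-1) = 12*(-1) = -12)
-36 + W*(1*0 + ((2 - 1) + 5)) = -36 - 12*(1*0 + ((2 - 1) + 5)) = -36 - 12*(0 + (1 + 5)) = -36 - 12*(0 + 6) = -36 - 12*6 = -36 - 72 = -108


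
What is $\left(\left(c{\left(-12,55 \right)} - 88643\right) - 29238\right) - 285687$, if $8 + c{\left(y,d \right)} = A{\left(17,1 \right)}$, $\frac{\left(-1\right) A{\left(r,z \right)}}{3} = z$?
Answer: $-403579$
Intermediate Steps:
$A{\left(r,z \right)} = - 3 z$
$c{\left(y,d \right)} = -11$ ($c{\left(y,d \right)} = -8 - 3 = -11$)
$\left(\left(c{\left(-12,55 \right)} - 88643\right) - 29238\right) - 285687 = \left(\left(-11 - 88643\right) - 29238\right) - 285687 = \left(-88654 - 29238\right) - 285687 = -117892 - 285687 = -403579$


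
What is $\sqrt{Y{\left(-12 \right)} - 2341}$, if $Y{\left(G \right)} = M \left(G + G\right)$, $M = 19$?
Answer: $i \sqrt{2797} \approx 52.887 i$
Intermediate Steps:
$Y{\left(G \right)} = 38 G$ ($Y{\left(G \right)} = 19 \left(G + G\right) = 19 \cdot 2 G = 38 G$)
$\sqrt{Y{\left(-12 \right)} - 2341} = \sqrt{38 \left(-12\right) - 2341} = \sqrt{-456 - 2341} = \sqrt{-2797} = i \sqrt{2797}$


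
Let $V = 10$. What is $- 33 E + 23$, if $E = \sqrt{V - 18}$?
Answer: $23 - 66 i \sqrt{2} \approx 23.0 - 93.338 i$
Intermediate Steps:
$E = 2 i \sqrt{2}$ ($E = \sqrt{10 - 18} = \sqrt{-8} = 2 i \sqrt{2} \approx 2.8284 i$)
$- 33 E + 23 = - 33 \cdot 2 i \sqrt{2} + 23 = - 66 i \sqrt{2} + 23 = 23 - 66 i \sqrt{2}$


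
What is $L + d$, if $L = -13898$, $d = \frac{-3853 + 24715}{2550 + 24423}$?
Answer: $- \frac{41649988}{2997} \approx -13897.0$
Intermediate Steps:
$d = \frac{2318}{2997}$ ($d = \frac{20862}{26973} = 20862 \cdot \frac{1}{26973} = \frac{2318}{2997} \approx 0.77344$)
$L + d = -13898 + \frac{2318}{2997} = - \frac{41649988}{2997}$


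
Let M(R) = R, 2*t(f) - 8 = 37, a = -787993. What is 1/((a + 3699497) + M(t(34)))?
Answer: 2/5823053 ≈ 3.4346e-7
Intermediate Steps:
t(f) = 45/2 (t(f) = 4 + (½)*37 = 4 + 37/2 = 45/2)
1/((a + 3699497) + M(t(34))) = 1/((-787993 + 3699497) + 45/2) = 1/(2911504 + 45/2) = 1/(5823053/2) = 2/5823053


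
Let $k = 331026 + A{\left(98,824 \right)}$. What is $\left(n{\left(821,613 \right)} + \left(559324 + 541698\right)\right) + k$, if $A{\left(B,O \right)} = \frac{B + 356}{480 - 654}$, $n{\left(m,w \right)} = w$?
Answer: $\frac{124641280}{87} \approx 1.4327 \cdot 10^{6}$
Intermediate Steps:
$A{\left(B,O \right)} = - \frac{178}{87} - \frac{B}{174}$ ($A{\left(B,O \right)} = \frac{356 + B}{-174} = \left(356 + B\right) \left(- \frac{1}{174}\right) = - \frac{178}{87} - \frac{B}{174}$)
$k = \frac{28799035}{87}$ ($k = 331026 - \frac{227}{87} = \frac{28799035}{87} \approx 3.3102 \cdot 10^{5}$)
$\left(n{\left(821,613 \right)} + \left(559324 + 541698\right)\right) + k = \left(613 + \left(559324 + 541698\right)\right) + \frac{28799035}{87} = \left(613 + 1101022\right) + \frac{28799035}{87} = 1101635 + \frac{28799035}{87} = \frac{124641280}{87}$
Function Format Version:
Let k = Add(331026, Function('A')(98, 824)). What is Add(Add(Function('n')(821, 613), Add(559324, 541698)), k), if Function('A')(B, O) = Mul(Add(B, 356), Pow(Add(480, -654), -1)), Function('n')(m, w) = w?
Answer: Rational(124641280, 87) ≈ 1.4327e+6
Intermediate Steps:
Function('A')(B, O) = Add(Rational(-178, 87), Mul(Rational(-1, 174), B)) (Function('A')(B, O) = Mul(Add(356, B), Pow(-174, -1)) = Mul(Add(356, B), Rational(-1, 174)) = Add(Rational(-178, 87), Mul(Rational(-1, 174), B)))
k = Rational(28799035, 87) (k = Add(331026, Add(Rational(-178, 87), Mul(Rational(-1, 174), 98))) = Add(331026, Add(Rational(-178, 87), Rational(-49, 87))) = Add(331026, Rational(-227, 87)) = Rational(28799035, 87) ≈ 3.3102e+5)
Add(Add(Function('n')(821, 613), Add(559324, 541698)), k) = Add(Add(613, Add(559324, 541698)), Rational(28799035, 87)) = Add(Add(613, 1101022), Rational(28799035, 87)) = Add(1101635, Rational(28799035, 87)) = Rational(124641280, 87)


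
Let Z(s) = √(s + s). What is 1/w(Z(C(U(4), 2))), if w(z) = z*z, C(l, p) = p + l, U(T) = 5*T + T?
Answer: 1/52 ≈ 0.019231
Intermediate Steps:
U(T) = 6*T
C(l, p) = l + p
Z(s) = √2*√s (Z(s) = √(2*s) = √2*√s)
w(z) = z²
1/w(Z(C(U(4), 2))) = 1/((√2*√(6*4 + 2))²) = 1/((√2*√(24 + 2))²) = 1/((√2*√26)²) = 1/((2*√13)²) = 1/52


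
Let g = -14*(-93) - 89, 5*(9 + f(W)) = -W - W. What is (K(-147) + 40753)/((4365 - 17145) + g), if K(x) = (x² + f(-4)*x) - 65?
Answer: -316924/57835 ≈ -5.4798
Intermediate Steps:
f(W) = -9 - 2*W/5 (f(W) = -9 + (-W - W)/5 = -9 + (-2*W)/5 = -9 - 2*W/5)
K(x) = -65 + x² - 37*x/5 (K(x) = (x² + (-9 - ⅖*(-4))*x) - 65 = (x² + (-9 + 8/5)*x) - 65 = (x² - 37*x/5) - 65 = -65 + x² - 37*x/5)
g = 1213 (g = 1302 - 89 = 1213)
(K(-147) + 40753)/((4365 - 17145) + g) = ((-65 + (-147)² - 37/5*(-147)) + 40753)/((4365 - 17145) + 1213) = ((-65 + 21609 + 5439/5) + 40753)/(-12780 + 1213) = (113159/5 + 40753)/(-11567) = (316924/5)*(-1/11567) = -316924/57835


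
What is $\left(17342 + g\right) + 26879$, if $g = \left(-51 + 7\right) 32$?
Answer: $42813$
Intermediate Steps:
$g = -1408$ ($g = \left(-44\right) 32 = -1408$)
$\left(17342 + g\right) + 26879 = \left(17342 - 1408\right) + 26879 = 15934 + 26879 = 42813$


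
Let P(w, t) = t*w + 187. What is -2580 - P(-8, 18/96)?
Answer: -5531/2 ≈ -2765.5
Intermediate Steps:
P(w, t) = 187 + t*w
-2580 - P(-8, 18/96) = -2580 - (187 + (18/96)*(-8)) = -2580 - (187 + (18*(1/96))*(-8)) = -2580 - (187 + (3/16)*(-8)) = -2580 - (187 - 3/2) = -2580 - 1*371/2 = -2580 - 371/2 = -5531/2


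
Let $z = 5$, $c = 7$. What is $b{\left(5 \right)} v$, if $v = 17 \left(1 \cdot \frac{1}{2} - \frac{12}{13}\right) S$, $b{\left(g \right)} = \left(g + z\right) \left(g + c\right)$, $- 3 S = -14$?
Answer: $- \frac{52360}{13} \approx -4027.7$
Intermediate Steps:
$S = \frac{14}{3}$ ($S = \left(- \frac{1}{3}\right) \left(-14\right) = \frac{14}{3} \approx 4.6667$)
$b{\left(g \right)} = \left(5 + g\right) \left(7 + g\right)$ ($b{\left(g \right)} = \left(g + 5\right) \left(g + 7\right) = \left(5 + g\right) \left(7 + g\right)$)
$v = - \frac{1309}{39}$ ($v = 17 \left(1 \cdot \frac{1}{2} - \frac{12}{13}\right) \frac{14}{3} = 17 \left(\frac{1}{2} - \frac{12}{13}\right) \frac{14}{3} = 17 \left(- \frac{11}{26}\right) \frac{14}{3} = \left(- \frac{187}{26}\right) \frac{14}{3} = - \frac{1309}{39} \approx -33.564$)
$b{\left(5 \right)} v = \left(35 + 5^{2} + 12 \cdot 5\right) \left(- \frac{1309}{39}\right) = \left(35 + 25 + 60\right) \left(- \frac{1309}{39}\right) = 120 \left(- \frac{1309}{39}\right) = - \frac{52360}{13}$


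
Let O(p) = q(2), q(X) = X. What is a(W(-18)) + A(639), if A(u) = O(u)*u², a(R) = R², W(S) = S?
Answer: 816966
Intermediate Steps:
O(p) = 2
A(u) = 2*u²
a(W(-18)) + A(639) = (-18)² + 2*639² = 324 + 2*408321 = 324 + 816642 = 816966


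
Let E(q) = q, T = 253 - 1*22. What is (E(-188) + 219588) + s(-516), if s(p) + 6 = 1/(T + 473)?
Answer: 154453377/704 ≈ 2.1939e+5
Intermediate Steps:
T = 231 (T = 253 - 22 = 231)
s(p) = -4223/704 (s(p) = -6 + 1/(231 + 473) = -6 + 1/704 = -4223/704)
(E(-188) + 219588) + s(-516) = (-188 + 219588) - 4223/704 = 219400 - 4223/704 = 154453377/704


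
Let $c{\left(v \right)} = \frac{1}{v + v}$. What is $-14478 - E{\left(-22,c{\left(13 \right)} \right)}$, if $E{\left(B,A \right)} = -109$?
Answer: $-14369$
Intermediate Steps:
$c{\left(v \right)} = \frac{1}{2 v}$
$-14478 - E{\left(-22,c{\left(13 \right)} \right)} = -14478 - -109 = -14478 + 109 = -14369$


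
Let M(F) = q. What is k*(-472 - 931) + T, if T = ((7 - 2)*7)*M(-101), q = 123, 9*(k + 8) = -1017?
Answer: 174068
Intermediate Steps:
k = -121 (k = -8 + (⅑)*(-1017) = -8 - 113 = -121)
M(F) = 123
T = 4305 (T = ((7 - 2)*7)*123 = (5*7)*123 = 35*123 = 4305)
k*(-472 - 931) + T = -121*(-472 - 931) + 4305 = -121*(-1403) + 4305 = 169763 + 4305 = 174068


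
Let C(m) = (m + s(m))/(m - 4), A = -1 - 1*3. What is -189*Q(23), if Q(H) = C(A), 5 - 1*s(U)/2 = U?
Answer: 1323/4 ≈ 330.75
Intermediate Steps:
s(U) = 10 - 2*U
A = -4 (A = -1 - 3 = -4)
C(m) = (10 - m)/(-4 + m) (C(m) = (m + (10 - 2*m))/(m - 4) = (10 - m)/(-4 + m))
Q(H) = -7/4 (Q(H) = (10 - 1*(-4))/(-4 - 4) = (10 + 4)/(-8) = -⅛*14 = -7/4)
-189*Q(23) = -189*(-7/4) = 1323/4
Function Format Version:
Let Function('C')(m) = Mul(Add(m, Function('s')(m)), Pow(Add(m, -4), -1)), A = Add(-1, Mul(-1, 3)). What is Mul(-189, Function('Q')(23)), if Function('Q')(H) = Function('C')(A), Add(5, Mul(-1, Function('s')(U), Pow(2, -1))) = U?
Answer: Rational(1323, 4) ≈ 330.75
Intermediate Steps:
Function('s')(U) = Add(10, Mul(-2, U))
A = -4 (A = Add(-1, -3) = -4)
Function('C')(m) = Mul(Pow(Add(-4, m), -1), Add(10, Mul(-1, m))) (Function('C')(m) = Mul(Add(m, Add(10, Mul(-2, m))), Pow(Add(m, -4), -1)) = Mul(Add(10, Mul(-1, m)), Pow(Add(-4, m), -1)) = Mul(Pow(Add(-4, m), -1), Add(10, Mul(-1, m))))
Function('Q')(H) = Rational(-7, 4) (Function('Q')(H) = Mul(Pow(Add(-4, -4), -1), Add(10, Mul(-1, -4))) = Mul(Pow(-8, -1), Add(10, 4)) = Mul(Rational(-1, 8), 14) = Rational(-7, 4))
Mul(-189, Function('Q')(23)) = Mul(-189, Rational(-7, 4)) = Rational(1323, 4)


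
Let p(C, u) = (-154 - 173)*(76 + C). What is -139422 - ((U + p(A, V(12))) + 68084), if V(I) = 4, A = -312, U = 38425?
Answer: -323103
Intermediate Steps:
p(C, u) = -24852 - 327*C (p(C, u) = -327*(76 + C) = -24852 - 327*C)
-139422 - ((U + p(A, V(12))) + 68084) = -139422 - ((38425 + (-24852 - 327*(-312))) + 68084) = -139422 - ((38425 + (-24852 + 102024)) + 68084) = -139422 - ((38425 + 77172) + 68084) = -139422 - (115597 + 68084) = -139422 - 1*183681 = -139422 - 183681 = -323103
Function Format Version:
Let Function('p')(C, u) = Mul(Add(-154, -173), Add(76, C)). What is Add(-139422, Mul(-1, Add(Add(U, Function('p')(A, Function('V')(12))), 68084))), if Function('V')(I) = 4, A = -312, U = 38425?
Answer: -323103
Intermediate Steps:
Function('p')(C, u) = Add(-24852, Mul(-327, C)) (Function('p')(C, u) = Mul(-327, Add(76, C)) = Add(-24852, Mul(-327, C)))
Add(-139422, Mul(-1, Add(Add(U, Function('p')(A, Function('V')(12))), 68084))) = Add(-139422, Mul(-1, Add(Add(38425, Add(-24852, Mul(-327, -312))), 68084))) = Add(-139422, Mul(-1, Add(Add(38425, Add(-24852, 102024)), 68084))) = Add(-139422, Mul(-1, Add(Add(38425, 77172), 68084))) = Add(-139422, Mul(-1, Add(115597, 68084))) = Add(-139422, Mul(-1, 183681)) = Add(-139422, -183681) = -323103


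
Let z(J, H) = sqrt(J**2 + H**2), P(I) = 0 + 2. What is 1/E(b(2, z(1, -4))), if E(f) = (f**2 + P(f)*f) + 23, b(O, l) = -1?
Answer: 1/22 ≈ 0.045455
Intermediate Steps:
P(I) = 2
z(J, H) = sqrt(H**2 + J**2)
E(f) = 23 + f**2 + 2*f (E(f) = (f**2 + 2*f) + 23 = 23 + f**2 + 2*f)
1/E(b(2, z(1, -4))) = 1/(23 + (-1)**2 + 2*(-1)) = 1/(23 + 1 - 2) = 1/22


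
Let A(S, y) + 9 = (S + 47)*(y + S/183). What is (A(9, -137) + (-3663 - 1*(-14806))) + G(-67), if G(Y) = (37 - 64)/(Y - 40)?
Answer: 22616097/6527 ≈ 3465.0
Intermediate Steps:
A(S, y) = -9 + (47 + S)*(y + S/183) (A(S, y) = -9 + (S + 47)*(y + S/183) = -9 + (47 + S)*(y + S*(1/183)) = -9 + (47 + S)*(y + S/183))
G(Y) = -27/(-40 + Y)
(A(9, -137) + (-3663 - 1*(-14806))) + G(-67) = ((-9 + 47*(-137) + (1/183)*9² + (47/183)*9 + 9*(-137)) + (-3663 - 1*(-14806))) - 27/(-40 - 67) = ((-9 - 6439 + (1/183)*81 + 141/61 - 1233) + (-3663 + 14806)) - 27/(-107) = ((-9 - 6439 + 27/61 + 141/61 - 1233) + 11143) - 27*(-1/107) = (-468373/61 + 11143) + 27/107 = 211350/61 + 27/107 = 22616097/6527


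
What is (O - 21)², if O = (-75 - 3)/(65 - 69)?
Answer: 9/4 ≈ 2.2500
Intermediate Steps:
O = 39/2 (O = -78/(-4) = -78*(-¼) = 39/2 ≈ 19.500)
(O - 21)² = (39/2 - 21)² = (-3/2)² = 9/4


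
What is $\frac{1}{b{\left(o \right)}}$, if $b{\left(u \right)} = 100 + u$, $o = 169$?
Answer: $\frac{1}{269} \approx 0.0037175$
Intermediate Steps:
$\frac{1}{b{\left(o \right)}} = \frac{1}{100 + 169} = \frac{1}{269}$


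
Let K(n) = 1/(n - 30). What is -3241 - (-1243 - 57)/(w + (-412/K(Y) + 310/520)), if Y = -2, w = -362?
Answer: -86438007/26671 ≈ -3240.9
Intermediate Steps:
K(n) = 1/(-30 + n)
-3241 - (-1243 - 57)/(w + (-412/K(Y) + 310/520)) = -3241 - (-1243 - 57)/(-362 + (-412/(1/(-30 - 2)) + 310/520)) = -3241 - (-1300)/(-362 + (-412/(1/(-32)) + 310*(1/520))) = -3241 - (-1300)/(-362 + (-412/(-1/32) + 31/52)) = -3241 - (-1300)/(-362 + (-412*(-32) + 31/52)) = -3241 - (-1300)/(-362 + (13184 + 31/52)) = -3241 - (-1300)/(-362 + 685599/52) = -3241 - (-1300)/666775/52 = -3241 - (-1300)*52/666775 = -3241 - 1*(-2704/26671) = -3241 + 2704/26671 = -86438007/26671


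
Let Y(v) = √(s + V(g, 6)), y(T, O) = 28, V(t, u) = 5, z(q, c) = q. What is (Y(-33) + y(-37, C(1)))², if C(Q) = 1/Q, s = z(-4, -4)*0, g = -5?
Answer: (28 + √5)² ≈ 914.22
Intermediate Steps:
s = 0 (s = -4*0 = 0)
Y(v) = √5 (Y(v) = √(0 + 5) = √5)
(Y(-33) + y(-37, C(1)))² = (√5 + 28)² = (28 + √5)²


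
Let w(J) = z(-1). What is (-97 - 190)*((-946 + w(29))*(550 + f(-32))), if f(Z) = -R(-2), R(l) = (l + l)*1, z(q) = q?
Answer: 150571106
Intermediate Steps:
w(J) = -1
R(l) = 2*l (R(l) = (2*l)*1 = 2*l)
f(Z) = 4 (f(Z) = -2*(-2) = -1*(-4) = 4)
(-97 - 190)*((-946 + w(29))*(550 + f(-32))) = (-97 - 190)*((-946 - 1)*(550 + 4)) = -(-271789)*554 = -287*(-524638) = 150571106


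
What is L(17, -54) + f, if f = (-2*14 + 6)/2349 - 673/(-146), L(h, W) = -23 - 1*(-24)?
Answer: 1920619/342954 ≈ 5.6002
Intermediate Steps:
L(h, W) = 1 (L(h, W) = -23 + 24 = 1)
f = 1577665/342954 (f = (-28 + 6)*(1/2349) - 673*(-1/146) = -22*1/2349 + 673/146 = -22/2349 + 673/146 = 1577665/342954 ≈ 4.6002)
L(17, -54) + f = 1 + 1577665/342954 = 1920619/342954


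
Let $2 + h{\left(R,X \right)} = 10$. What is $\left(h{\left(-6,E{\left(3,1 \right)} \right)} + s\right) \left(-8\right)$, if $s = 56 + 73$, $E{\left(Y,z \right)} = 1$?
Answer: $-1096$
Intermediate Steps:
$h{\left(R,X \right)} = 8$ ($h{\left(R,X \right)} = -2 + 10 = 8$)
$s = 129$
$\left(h{\left(-6,E{\left(3,1 \right)} \right)} + s\right) \left(-8\right) = \left(8 + 129\right) \left(-8\right) = 137 \left(-8\right) = -1096$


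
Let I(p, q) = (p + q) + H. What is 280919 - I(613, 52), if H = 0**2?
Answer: 280254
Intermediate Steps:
H = 0
I(p, q) = p + q (I(p, q) = (p + q) + 0 = p + q)
280919 - I(613, 52) = 280919 - (613 + 52) = 280919 - 1*665 = 280919 - 665 = 280254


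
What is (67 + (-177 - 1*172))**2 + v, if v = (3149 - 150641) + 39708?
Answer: -28260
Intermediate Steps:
v = -107784 (v = -147492 + 39708 = -107784)
(67 + (-177 - 1*172))**2 + v = (67 + (-177 - 1*172))**2 - 107784 = (67 + (-177 - 172))**2 - 107784 = (67 - 349)**2 - 107784 = (-282)**2 - 107784 = 79524 - 107784 = -28260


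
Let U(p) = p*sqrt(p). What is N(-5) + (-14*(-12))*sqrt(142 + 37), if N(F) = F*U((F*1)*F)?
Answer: -625 + 168*sqrt(179) ≈ 1622.7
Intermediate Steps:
U(p) = p**(3/2)
N(F) = F*(F**2)**(3/2) (N(F) = F*((F*1)*F)**(3/2) = F*(F*F)**(3/2) = F*(F**2)**(3/2))
N(-5) + (-14*(-12))*sqrt(142 + 37) = -5*((-5)**2)**(3/2) + (-14*(-12))*sqrt(142 + 37) = -5*25**(3/2) + 168*sqrt(179) = -5*125 + 168*sqrt(179) = -625 + 168*sqrt(179)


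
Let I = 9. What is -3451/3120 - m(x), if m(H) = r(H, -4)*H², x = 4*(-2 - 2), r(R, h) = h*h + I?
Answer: -19971451/3120 ≈ -6401.1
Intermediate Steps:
r(R, h) = 9 + h² (r(R, h) = h*h + 9 = h² + 9 = 9 + h²)
x = -16 (x = 4*(-4) = -16)
m(H) = 25*H² (m(H) = (9 + (-4)²)*H² = (9 + 16)*H² = 25*H²)
-3451/3120 - m(x) = -3451/3120 - 25*(-16)² = -3451/3120 - 25*256 = -1*3451/3120 - 1*6400 = -3451/3120 - 6400 = -19971451/3120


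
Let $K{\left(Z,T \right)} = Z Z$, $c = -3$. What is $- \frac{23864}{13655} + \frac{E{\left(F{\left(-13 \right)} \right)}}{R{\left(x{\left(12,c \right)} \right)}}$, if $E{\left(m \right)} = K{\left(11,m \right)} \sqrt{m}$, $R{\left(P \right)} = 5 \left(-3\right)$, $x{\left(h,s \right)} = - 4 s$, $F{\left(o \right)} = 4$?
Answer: $- \frac{732494}{40965} \approx -17.881$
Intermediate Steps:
$K{\left(Z,T \right)} = Z^{2}$
$R{\left(P \right)} = -15$
$E{\left(m \right)} = 121 \sqrt{m}$ ($E{\left(m \right)} = 11^{2} \sqrt{m} = 121 \sqrt{m}$)
$- \frac{23864}{13655} + \frac{E{\left(F{\left(-13 \right)} \right)}}{R{\left(x{\left(12,c \right)} \right)}} = - \frac{23864}{13655} + \frac{121 \sqrt{4}}{-15} = \left(-23864\right) \frac{1}{13655} + 121 \cdot 2 \left(- \frac{1}{15}\right) = - \frac{23864}{13655} + 242 \left(- \frac{1}{15}\right) = - \frac{23864}{13655} - \frac{242}{15} = - \frac{732494}{40965}$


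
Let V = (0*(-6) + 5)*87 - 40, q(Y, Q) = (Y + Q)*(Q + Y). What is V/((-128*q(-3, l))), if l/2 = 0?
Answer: -395/1152 ≈ -0.34288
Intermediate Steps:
l = 0 (l = 2*0 = 0)
q(Y, Q) = (Q + Y)² (q(Y, Q) = (Q + Y)*(Q + Y) = (Q + Y)²)
V = 395 (V = (0 + 5)*87 - 40 = 5*87 - 40 = 435 - 40 = 395)
V/((-128*q(-3, l))) = 395/((-128*(0 - 3)²)) = 395/((-128*(-3)²)) = 395/((-128*9)) = 395/(-1152) = 395*(-1/1152) = -395/1152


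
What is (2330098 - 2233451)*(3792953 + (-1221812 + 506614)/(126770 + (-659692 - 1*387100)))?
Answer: 168629730065545054/460011 ≈ 3.6658e+11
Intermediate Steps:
(2330098 - 2233451)*(3792953 + (-1221812 + 506614)/(126770 + (-659692 - 1*387100))) = 96647*(3792953 - 715198/(126770 + (-659692 - 387100))) = 96647*(3792953 - 715198/(126770 - 1046792)) = 96647*(3792953 - 715198/(-920022)) = 96647*(3792953 - 715198*(-1/920022)) = 96647*(3792953 + 357599/460011) = 96647*(1744800460082/460011) = 168629730065545054/460011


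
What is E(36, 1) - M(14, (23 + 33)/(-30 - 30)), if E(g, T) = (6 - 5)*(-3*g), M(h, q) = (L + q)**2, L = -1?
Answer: -25141/225 ≈ -111.74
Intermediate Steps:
M(h, q) = (-1 + q)**2
E(g, T) = -3*g (E(g, T) = 1*(-3*g) = -3*g)
E(36, 1) - M(14, (23 + 33)/(-30 - 30)) = -3*36 - (-1 + (23 + 33)/(-30 - 30))**2 = -108 - (-1 + 56/(-60))**2 = -108 - (-1 + 56*(-1/60))**2 = -108 - (-1 - 14/15)**2 = -108 - (-29/15)**2 = -108 - 1*841/225 = -108 - 841/225 = -25141/225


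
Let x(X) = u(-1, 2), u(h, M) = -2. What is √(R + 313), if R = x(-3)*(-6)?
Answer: 5*√13 ≈ 18.028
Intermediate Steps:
x(X) = -2
R = 12 (R = -2*(-6) = 12)
√(R + 313) = √(12 + 313) = √325 = 5*√13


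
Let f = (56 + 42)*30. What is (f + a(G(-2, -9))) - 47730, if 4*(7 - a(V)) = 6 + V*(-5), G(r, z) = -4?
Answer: -89579/2 ≈ -44790.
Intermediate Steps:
a(V) = 11/2 + 5*V/4 (a(V) = 7 - (6 + V*(-5))/4 = 7 - (6 - 5*V)/4 = 7 + (-3/2 + 5*V/4) = 11/2 + 5*V/4)
f = 2940 (f = 98*30 = 2940)
(f + a(G(-2, -9))) - 47730 = (2940 + (11/2 + (5/4)*(-4))) - 47730 = (2940 + (11/2 - 5)) - 47730 = (2940 + ½) - 47730 = 5881/2 - 47730 = -89579/2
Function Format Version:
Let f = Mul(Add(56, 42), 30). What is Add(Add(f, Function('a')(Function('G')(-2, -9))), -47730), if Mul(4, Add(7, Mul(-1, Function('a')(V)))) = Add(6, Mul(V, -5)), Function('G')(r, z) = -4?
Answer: Rational(-89579, 2) ≈ -44790.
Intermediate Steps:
Function('a')(V) = Add(Rational(11, 2), Mul(Rational(5, 4), V)) (Function('a')(V) = Add(7, Mul(Rational(-1, 4), Add(6, Mul(V, -5)))) = Add(7, Mul(Rational(-1, 4), Add(6, Mul(-5, V)))) = Add(7, Add(Rational(-3, 2), Mul(Rational(5, 4), V))) = Add(Rational(11, 2), Mul(Rational(5, 4), V)))
f = 2940 (f = Mul(98, 30) = 2940)
Add(Add(f, Function('a')(Function('G')(-2, -9))), -47730) = Add(Add(2940, Add(Rational(11, 2), Mul(Rational(5, 4), -4))), -47730) = Add(Add(2940, Add(Rational(11, 2), -5)), -47730) = Add(Add(2940, Rational(1, 2)), -47730) = Add(Rational(5881, 2), -47730) = Rational(-89579, 2)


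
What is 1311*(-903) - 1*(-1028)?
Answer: -1182805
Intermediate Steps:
1311*(-903) - 1*(-1028) = -1183833 + 1028 = -1182805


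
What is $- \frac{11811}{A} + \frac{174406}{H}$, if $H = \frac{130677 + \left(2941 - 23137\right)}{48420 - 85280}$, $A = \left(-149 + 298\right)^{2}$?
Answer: $- \frac{142722768048251}{2452788681} \approx -58188.0$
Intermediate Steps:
$A = 22201$ ($A = 149^{2} = 22201$)
$H = - \frac{110481}{36860}$ ($H = \frac{130677 + \left(2941 - 23137\right)}{-36860} = \left(130677 - 20196\right) \left(- \frac{1}{36860}\right) = 110481 \left(- \frac{1}{36860}\right) = - \frac{110481}{36860} \approx -2.9973$)
$- \frac{11811}{A} + \frac{174406}{H} = - \frac{11811}{22201} + \frac{174406}{- \frac{110481}{36860}} = \left(-11811\right) \frac{1}{22201} + 174406 \left(- \frac{36860}{110481}\right) = - \frac{11811}{22201} - \frac{6428605160}{110481} = - \frac{142722768048251}{2452788681}$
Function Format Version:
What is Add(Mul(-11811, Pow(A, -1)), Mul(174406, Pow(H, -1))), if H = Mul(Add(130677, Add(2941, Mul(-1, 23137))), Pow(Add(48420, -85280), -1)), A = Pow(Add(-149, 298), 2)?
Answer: Rational(-142722768048251, 2452788681) ≈ -58188.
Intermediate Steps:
A = 22201 (A = Pow(149, 2) = 22201)
H = Rational(-110481, 36860) (H = Mul(Add(130677, Add(2941, -23137)), Pow(-36860, -1)) = Mul(Add(130677, -20196), Rational(-1, 36860)) = Mul(110481, Rational(-1, 36860)) = Rational(-110481, 36860) ≈ -2.9973)
Add(Mul(-11811, Pow(A, -1)), Mul(174406, Pow(H, -1))) = Add(Mul(-11811, Pow(22201, -1)), Mul(174406, Pow(Rational(-110481, 36860), -1))) = Add(Mul(-11811, Rational(1, 22201)), Mul(174406, Rational(-36860, 110481))) = Add(Rational(-11811, 22201), Rational(-6428605160, 110481)) = Rational(-142722768048251, 2452788681)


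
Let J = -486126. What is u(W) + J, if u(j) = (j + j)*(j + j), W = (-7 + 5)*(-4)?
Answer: -485870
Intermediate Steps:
W = 8 (W = -2*(-4) = 8)
u(j) = 4*j**2 (u(j) = (2*j)*(2*j) = 4*j**2)
u(W) + J = 4*8**2 - 486126 = 4*64 - 486126 = 256 - 486126 = -485870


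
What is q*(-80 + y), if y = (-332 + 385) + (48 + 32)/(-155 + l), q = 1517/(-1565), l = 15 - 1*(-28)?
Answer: 294298/10955 ≈ 26.864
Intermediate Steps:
l = 43 (l = 15 + 28 = 43)
q = -1517/1565 (q = 1517*(-1/1565) = -1517/1565 ≈ -0.96933)
y = 366/7 (y = (-332 + 385) + (48 + 32)/(-155 + 43) = 53 + 80/(-112) = 53 + 80*(-1/112) = 53 - 5/7 = 366/7 ≈ 52.286)
q*(-80 + y) = -1517*(-80 + 366/7)/1565 = -1517/1565*(-194/7) = 294298/10955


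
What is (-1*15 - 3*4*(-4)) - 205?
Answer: -172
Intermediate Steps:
(-1*15 - 3*4*(-4)) - 205 = (-15 - 12*(-4)) - 205 = (-15 + 48) - 205 = 33 - 205 = -172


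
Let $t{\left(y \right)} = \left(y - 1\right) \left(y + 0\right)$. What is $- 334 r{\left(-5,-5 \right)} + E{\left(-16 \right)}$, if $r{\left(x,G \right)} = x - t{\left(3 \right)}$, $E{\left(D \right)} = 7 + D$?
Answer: $3665$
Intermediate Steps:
$t{\left(y \right)} = y \left(-1 + y\right)$ ($t{\left(y \right)} = \left(-1 + y\right) y = y \left(-1 + y\right)$)
$r{\left(x,G \right)} = -6 + x$ ($r{\left(x,G \right)} = x - 3 \left(-1 + 3\right) = x - 3 \cdot 2 = x - 6 = -6 + x$)
$- 334 r{\left(-5,-5 \right)} + E{\left(-16 \right)} = - 334 \left(-6 - 5\right) + \left(7 - 16\right) = \left(-334\right) \left(-11\right) - 9 = 3674 - 9 = 3665$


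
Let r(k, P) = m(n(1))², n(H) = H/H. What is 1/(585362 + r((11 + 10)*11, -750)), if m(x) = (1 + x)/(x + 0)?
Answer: 1/585366 ≈ 1.7083e-6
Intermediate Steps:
n(H) = 1
m(x) = (1 + x)/x
r(k, P) = 4 (r(k, P) = ((1 + 1)/1)² = (1*2)² = 2² = 4)
1/(585362 + r((11 + 10)*11, -750)) = 1/(585362 + 4) = 1/585366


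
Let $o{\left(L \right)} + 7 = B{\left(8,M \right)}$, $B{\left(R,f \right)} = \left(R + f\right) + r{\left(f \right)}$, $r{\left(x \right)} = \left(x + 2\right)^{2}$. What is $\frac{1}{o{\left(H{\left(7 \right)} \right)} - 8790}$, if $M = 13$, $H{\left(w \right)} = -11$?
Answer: $- \frac{1}{8551} \approx -0.00011695$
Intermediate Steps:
$r{\left(x \right)} = \left(2 + x\right)^{2}$
$B{\left(R,f \right)} = R + f + \left(2 + f\right)^{2}$ ($B{\left(R,f \right)} = \left(R + f\right) + \left(2 + f\right)^{2} = R + f + \left(2 + f\right)^{2}$)
$o{\left(L \right)} = 239$ ($o{\left(L \right)} = -7 + \left(8 + 13 + \left(2 + 13\right)^{2}\right) = -7 + \left(8 + 13 + 15^{2}\right) = -7 + \left(8 + 13 + 225\right) = -7 + 246 = 239$)
$\frac{1}{o{\left(H{\left(7 \right)} \right)} - 8790} = \frac{1}{239 - 8790} = \frac{1}{-8551} = - \frac{1}{8551}$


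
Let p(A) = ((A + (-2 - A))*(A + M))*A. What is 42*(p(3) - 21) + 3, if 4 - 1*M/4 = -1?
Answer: -6675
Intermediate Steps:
M = 20 (M = 16 - 4*(-1) = 16 + 4 = 20)
p(A) = A*(-40 - 2*A) (p(A) = ((A + (-2 - A))*(A + 20))*A = (-2*(20 + A))*A = (-40 - 2*A)*A = A*(-40 - 2*A))
42*(p(3) - 21) + 3 = 42*(-2*3*(20 + 3) - 21) + 3 = 42*(-2*3*23 - 21) + 3 = 42*(-138 - 21) + 3 = 42*(-159) + 3 = -6678 + 3 = -6675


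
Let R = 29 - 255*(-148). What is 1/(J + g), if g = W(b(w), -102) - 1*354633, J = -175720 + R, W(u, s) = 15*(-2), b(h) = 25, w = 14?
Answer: -1/492614 ≈ -2.0300e-6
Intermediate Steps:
R = 37769 (R = 29 + 37740 = 37769)
W(u, s) = -30
J = -137951 (J = -175720 + 37769 = -137951)
g = -354663 (g = -30 - 1*354633 = -30 - 354633 = -354663)
1/(J + g) = 1/(-137951 - 354663) = 1/(-492614) = -1/492614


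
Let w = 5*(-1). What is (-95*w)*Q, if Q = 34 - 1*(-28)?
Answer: 29450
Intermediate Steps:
Q = 62 (Q = 34 + 28 = 62)
w = -5
(-95*w)*Q = -95*(-5)*62 = 475*62 = 29450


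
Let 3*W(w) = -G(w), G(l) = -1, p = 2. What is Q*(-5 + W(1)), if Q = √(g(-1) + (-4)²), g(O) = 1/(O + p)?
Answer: -14*√17/3 ≈ -19.241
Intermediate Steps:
g(O) = 1/(2 + O) (g(O) = 1/(O + 2) = 1/(2 + O))
W(w) = ⅓ (W(w) = (-1*(-1))/3 = (⅓)*1 = ⅓)
Q = √17 (Q = √(1/(2 - 1) + (-4)²) = √(1/1 + 16) = √(1 + 16) = √17 ≈ 4.1231)
Q*(-5 + W(1)) = √17*(-5 + ⅓) = √17*(-14/3) = -14*√17/3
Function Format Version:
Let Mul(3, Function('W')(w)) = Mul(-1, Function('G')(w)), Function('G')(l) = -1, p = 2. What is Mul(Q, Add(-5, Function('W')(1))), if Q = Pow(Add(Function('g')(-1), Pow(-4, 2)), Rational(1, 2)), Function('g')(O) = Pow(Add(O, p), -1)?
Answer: Mul(Rational(-14, 3), Pow(17, Rational(1, 2))) ≈ -19.241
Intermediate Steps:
Function('g')(O) = Pow(Add(2, O), -1) (Function('g')(O) = Pow(Add(O, 2), -1) = Pow(Add(2, O), -1))
Function('W')(w) = Rational(1, 3) (Function('W')(w) = Mul(Rational(1, 3), Mul(-1, -1)) = Mul(Rational(1, 3), 1) = Rational(1, 3))
Q = Pow(17, Rational(1, 2)) (Q = Pow(Add(Pow(Add(2, -1), -1), Pow(-4, 2)), Rational(1, 2)) = Pow(Add(Pow(1, -1), 16), Rational(1, 2)) = Pow(Add(1, 16), Rational(1, 2)) = Pow(17, Rational(1, 2)) ≈ 4.1231)
Mul(Q, Add(-5, Function('W')(1))) = Mul(Pow(17, Rational(1, 2)), Add(-5, Rational(1, 3))) = Mul(Pow(17, Rational(1, 2)), Rational(-14, 3)) = Mul(Rational(-14, 3), Pow(17, Rational(1, 2)))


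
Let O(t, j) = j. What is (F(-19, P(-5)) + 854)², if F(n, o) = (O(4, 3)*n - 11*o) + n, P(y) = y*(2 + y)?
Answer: 375769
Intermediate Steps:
F(n, o) = -11*o + 4*n (F(n, o) = (3*n - 11*o) + n = (-11*o + 3*n) + n = -11*o + 4*n)
(F(-19, P(-5)) + 854)² = ((-(-55)*(2 - 5) + 4*(-19)) + 854)² = ((-(-55)*(-3) - 76) + 854)² = ((-11*15 - 76) + 854)² = ((-165 - 76) + 854)² = (-241 + 854)² = 613² = 375769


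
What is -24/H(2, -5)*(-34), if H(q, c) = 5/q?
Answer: 1632/5 ≈ 326.40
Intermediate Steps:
-24/H(2, -5)*(-34) = -24/(5/2)*(-34) = -24/(5*(½))*(-34) = -24/5/2*(-34) = -24*⅖*(-34) = -48/5*(-34) = 1632/5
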